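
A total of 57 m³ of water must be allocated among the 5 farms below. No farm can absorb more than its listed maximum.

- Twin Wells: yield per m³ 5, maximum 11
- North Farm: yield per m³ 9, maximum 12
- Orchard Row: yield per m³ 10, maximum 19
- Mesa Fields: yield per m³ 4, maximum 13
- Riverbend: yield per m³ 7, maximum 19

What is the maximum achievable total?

Order the farms by yield per m³: Orchard Row 10 > North Farm 9 > Riverbend 7 > Twin Wells 5 > Mesa Fields 4.
Give Orchard Row 19 to hit its cap of 19 — 38 left.
North Farm takes 12 to reach its cap of 12 — 26 left.
Riverbend: +19 to 19 (cap) — 7 left.
Twin Wells has room for 11 but only 7 remain, so it gets 7.
Total = 5×7 + 9×12 + 10×19 + 7×19 = 466.

466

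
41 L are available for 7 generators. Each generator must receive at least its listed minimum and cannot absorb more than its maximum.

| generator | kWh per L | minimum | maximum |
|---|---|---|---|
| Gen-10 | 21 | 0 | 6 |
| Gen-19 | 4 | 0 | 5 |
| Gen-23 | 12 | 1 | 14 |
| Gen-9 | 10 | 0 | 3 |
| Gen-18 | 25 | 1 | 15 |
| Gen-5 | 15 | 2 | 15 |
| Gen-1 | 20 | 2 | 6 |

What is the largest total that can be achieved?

828

Meeting every minimum uses 0+0+1+0+1+2+2 = 6 L, leaving 35.
Rank by kWh per L: Gen-18 25 > Gen-10 21 > Gen-1 20 > Gen-5 15 > Gen-23 12 > Gen-9 10 > Gen-19 4.
Gen-18 takes 14 more to reach its cap of 15 ; 21 left.
Gen-10 takes 6 more to reach its cap of 6 ; 15 left.
Gen-1: +4 to 6 (cap) ; 11 left.
Gen-5: +11 (room for 13) → 13. Pool exhausted.
Total = 21×6 + 12×1 + 25×15 + 15×13 + 20×6 = 828.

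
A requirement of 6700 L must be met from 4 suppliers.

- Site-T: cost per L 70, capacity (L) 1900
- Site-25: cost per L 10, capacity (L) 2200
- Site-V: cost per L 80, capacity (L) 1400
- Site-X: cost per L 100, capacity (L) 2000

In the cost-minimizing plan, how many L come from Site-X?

1200

Use suppliers in increasing cost order.
Take 2200 from Site-25 at 10 ; need 4500 more.
Site-T at 70: take all 1900 L ; 2600 still needed.
Site-V (80): use full 1400 ; 1200 L to go.
Site-X at 100: take 1200 of its 2000 ; requirement met.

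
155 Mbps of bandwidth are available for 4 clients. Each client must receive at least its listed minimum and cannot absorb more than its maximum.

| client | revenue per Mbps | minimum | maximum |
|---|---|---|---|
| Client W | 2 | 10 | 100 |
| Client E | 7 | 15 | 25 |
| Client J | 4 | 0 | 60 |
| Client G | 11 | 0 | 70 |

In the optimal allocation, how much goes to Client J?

Meeting every minimum uses 10+15+0+0 = 25 Mbps, leaving 130.
Order the clients by revenue per Mbps: Client G 11 > Client E 7 > Client J 4 > Client W 2.
Client G: +70 to 70 (cap) ; 60 left.
Give Client E 10 more to hit its cap of 25 ; 50 left.
Only 50 left; Client J takes them to reach 50.

50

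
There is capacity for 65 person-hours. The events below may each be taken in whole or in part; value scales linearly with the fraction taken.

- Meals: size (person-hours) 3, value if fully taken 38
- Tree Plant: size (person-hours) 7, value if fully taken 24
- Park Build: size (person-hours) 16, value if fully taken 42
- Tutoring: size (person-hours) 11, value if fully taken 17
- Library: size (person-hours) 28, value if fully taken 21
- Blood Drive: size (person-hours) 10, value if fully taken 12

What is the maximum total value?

Sort by value density: Meals 38/3≈12.7, Tree Plant 24/7≈3.43, Park Build 42/16≈2.62, Tutoring 17/11≈1.55, Blood Drive 12/10≈1.2, Library 21/28≈0.75.
All 3 person-hours of Meals fit (value 38) ; 62 remain.
Take all of Tree Plant (7 person-hours, value 24) ; 55 person-hours left.
Park Build: take in full, 16 person-hours for value 42 ; 39 left.
Take all of Tutoring (11 person-hours, value 17) ; 28 person-hours left.
All 10 person-hours of Blood Drive fit (value 12) ; 18 remain.
Fill the last 18 person-hours with part of Library: 18/28 of it earns 13.5.
Total value = 146.5.

146.5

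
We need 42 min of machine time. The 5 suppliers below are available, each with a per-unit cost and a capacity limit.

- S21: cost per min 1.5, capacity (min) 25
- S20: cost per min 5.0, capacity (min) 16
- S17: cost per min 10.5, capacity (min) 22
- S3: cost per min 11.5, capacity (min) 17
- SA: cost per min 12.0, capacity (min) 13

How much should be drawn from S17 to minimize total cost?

Use suppliers in increasing cost order.
Take 25 from S21 at 1.5 ; need 17 more.
Take 16 from S20 at 5.0 ; need 1 more.
Take 1 from S17 at 10.5 to finish.
S3, SA: unused.

1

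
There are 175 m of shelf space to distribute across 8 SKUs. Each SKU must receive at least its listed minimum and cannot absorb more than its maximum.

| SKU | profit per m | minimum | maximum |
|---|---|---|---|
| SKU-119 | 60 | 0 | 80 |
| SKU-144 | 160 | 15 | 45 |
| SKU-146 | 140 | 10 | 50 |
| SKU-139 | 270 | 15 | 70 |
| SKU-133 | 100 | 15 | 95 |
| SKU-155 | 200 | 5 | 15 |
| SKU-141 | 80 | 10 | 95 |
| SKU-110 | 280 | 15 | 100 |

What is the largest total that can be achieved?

40500

Meeting every minimum uses 0+15+10+15+15+5+10+15 = 85 m, leaving 90.
Highest profit per m first: SKU-110 280 > SKU-139 270 > SKU-155 200 > SKU-144 160 > SKU-146 140 > SKU-133 100 > SKU-141 80 > SKU-119 60.
SKU-110 takes 85 more to reach its cap of 100 — 5 left.
Only 5 left; SKU-139 takes them to reach 20.
Total = 160×15 + 140×10 + 270×20 + 100×15 + 200×5 + 80×10 + 280×100 = 40500.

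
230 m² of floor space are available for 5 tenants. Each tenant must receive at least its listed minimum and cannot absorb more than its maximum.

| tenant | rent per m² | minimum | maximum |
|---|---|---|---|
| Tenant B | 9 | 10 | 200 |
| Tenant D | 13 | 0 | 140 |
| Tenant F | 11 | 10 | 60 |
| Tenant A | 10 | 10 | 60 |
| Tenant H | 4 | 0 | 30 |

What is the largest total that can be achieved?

Meeting every minimum uses 10+0+10+10+0 = 30 m², leaving 200.
Rank by rent per m²: Tenant D 13 > Tenant F 11 > Tenant A 10 > Tenant B 9 > Tenant H 4.
Give Tenant D 140 more to hit its cap of 140 ; 60 left.
Tenant F takes 50 more to reach its cap of 60 ; 10 left.
Tenant A has room for 50 more but only 10 remain, so it gets 20.
Total = 9×10 + 13×140 + 11×60 + 10×20 = 2770.

2770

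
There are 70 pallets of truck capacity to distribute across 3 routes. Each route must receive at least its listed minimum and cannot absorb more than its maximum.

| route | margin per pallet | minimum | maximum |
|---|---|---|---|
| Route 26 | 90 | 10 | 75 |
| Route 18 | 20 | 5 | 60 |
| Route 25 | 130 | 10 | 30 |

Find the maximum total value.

7150

Meeting every minimum uses 10+5+10 = 25 pallets, leaving 45.
Highest margin per pallet first: Route 25 130 > Route 26 90 > Route 18 20.
Give Route 25 20 more to hit its cap of 30 — 25 left.
Only 25 left; Route 26 takes them to reach 35.
Total = 90×35 + 20×5 + 130×30 = 7150.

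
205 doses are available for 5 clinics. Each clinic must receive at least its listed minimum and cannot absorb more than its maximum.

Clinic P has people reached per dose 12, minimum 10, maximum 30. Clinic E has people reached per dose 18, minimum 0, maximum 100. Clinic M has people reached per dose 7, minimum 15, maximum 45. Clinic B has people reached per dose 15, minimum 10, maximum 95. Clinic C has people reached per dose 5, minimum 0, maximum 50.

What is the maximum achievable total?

Meeting every minimum uses 10+0+15+10+0 = 35 doses, leaving 170.
Highest people reached per dose first: Clinic E 18 > Clinic B 15 > Clinic P 12 > Clinic M 7 > Clinic C 5.
Clinic E takes 100 more to reach its cap of 100 ; 70 left.
Only 70 left; Clinic B takes them to reach 80.
Total = 12×10 + 18×100 + 7×15 + 15×80 = 3225.

3225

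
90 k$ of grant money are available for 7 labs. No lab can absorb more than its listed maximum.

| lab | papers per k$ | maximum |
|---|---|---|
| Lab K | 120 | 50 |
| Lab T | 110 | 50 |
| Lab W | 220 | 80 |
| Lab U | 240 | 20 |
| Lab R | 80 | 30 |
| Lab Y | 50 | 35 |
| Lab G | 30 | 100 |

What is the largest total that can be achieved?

20200

Rank by papers per k$: Lab U 240 > Lab W 220 > Lab K 120 > Lab T 110 > Lab R 80 > Lab Y 50 > Lab G 30.
Give Lab U 20 to hit its cap of 20 — 70 left.
Only 70 left; Lab W takes them to reach 70.
Total = 220×70 + 240×20 = 20200.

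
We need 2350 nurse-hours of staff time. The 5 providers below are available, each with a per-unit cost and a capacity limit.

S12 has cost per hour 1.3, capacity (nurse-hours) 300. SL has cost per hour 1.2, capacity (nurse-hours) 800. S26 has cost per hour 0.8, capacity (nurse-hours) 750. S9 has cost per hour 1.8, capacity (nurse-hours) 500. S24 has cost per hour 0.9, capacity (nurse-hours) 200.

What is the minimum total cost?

2670

Use providers in increasing cost order.
Take 750 from S26 at 0.8 — need 1600 more.
S24 (0.9): use full 200 — 1400 nurse-hours to go.
Take 800 from SL at 1.2 — need 600 more.
S12 (1.3): use full 300 — 300 nurse-hours to go.
S9 at 1.8: take 300 of its 500 — requirement met.
Cost = 750×0.8 + 200×0.9 + 800×1.2 + 300×1.3 + 300×1.8 = 2670.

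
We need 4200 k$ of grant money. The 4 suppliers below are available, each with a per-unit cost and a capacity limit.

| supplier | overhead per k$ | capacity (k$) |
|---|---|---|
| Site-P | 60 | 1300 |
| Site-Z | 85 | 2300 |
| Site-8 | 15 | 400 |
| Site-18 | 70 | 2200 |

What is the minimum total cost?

263500

Cheapest first:
Site-8 (15): use full 400 ; 3800 k$ to go.
Take 1300 from Site-P at 60 ; need 2500 more.
Site-18 at 70: take all 2200 k$ ; 300 still needed.
Site-Z at 85: take 300 of its 2300 ; requirement met.
Cost = 400×15 + 1300×60 + 2200×70 + 300×85 = 263500.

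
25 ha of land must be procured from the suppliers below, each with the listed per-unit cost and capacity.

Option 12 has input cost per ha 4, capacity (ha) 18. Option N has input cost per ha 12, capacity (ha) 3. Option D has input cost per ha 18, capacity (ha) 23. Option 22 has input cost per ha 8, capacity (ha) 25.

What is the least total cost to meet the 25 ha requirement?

128

Use suppliers in increasing cost order.
Take 18 from Option 12 at 4 → need 7 more.
Option 22 (8): take the remaining 7 → done.
Option N, Option D: unused.
Cost = 18×4 + 7×8 = 128.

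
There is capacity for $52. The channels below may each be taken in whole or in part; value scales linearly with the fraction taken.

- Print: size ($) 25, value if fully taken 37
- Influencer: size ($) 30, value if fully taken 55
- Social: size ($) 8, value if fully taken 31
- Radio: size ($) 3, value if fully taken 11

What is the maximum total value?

113.28

Best value per unit of size first: Social 31/8≈3.88, Radio 11/3≈3.67, Influencer 55/30≈1.83, Print 37/25≈1.48.
Social: take in full, 8 $ for value 31 → 44 left.
Take all of Radio (3 $, value 11) → 41 $ left.
Take all of Influencer (30 $, value 55) → 11 $ left.
Only 11 $ remain; take 11/25 of Print for value 37×11/25 = 16.28.
Total value = 113.28.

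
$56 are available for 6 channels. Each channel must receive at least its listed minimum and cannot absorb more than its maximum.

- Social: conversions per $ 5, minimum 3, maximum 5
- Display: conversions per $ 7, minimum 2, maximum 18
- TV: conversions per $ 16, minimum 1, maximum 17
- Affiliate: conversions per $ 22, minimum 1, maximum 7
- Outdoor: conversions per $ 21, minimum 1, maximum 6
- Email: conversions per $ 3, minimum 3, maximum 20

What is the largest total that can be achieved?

Meeting every minimum uses 3+2+1+1+1+3 = 11 $, leaving 45.
Rank by conversions per $: Affiliate 22 > Outdoor 21 > TV 16 > Display 7 > Social 5 > Email 3.
Affiliate: +6 to 7 (cap) ; 39 left.
Outdoor: +5 to 6 (cap) ; 34 left.
TV takes 16 more to reach its cap of 17 ; 18 left.
Give Display 16 more to hit its cap of 18 ; 2 left.
Social takes 2 more to reach its cap of 5 ; 0 left.
Total = 5×5 + 7×18 + 16×17 + 22×7 + 21×6 + 3×3 = 712.

712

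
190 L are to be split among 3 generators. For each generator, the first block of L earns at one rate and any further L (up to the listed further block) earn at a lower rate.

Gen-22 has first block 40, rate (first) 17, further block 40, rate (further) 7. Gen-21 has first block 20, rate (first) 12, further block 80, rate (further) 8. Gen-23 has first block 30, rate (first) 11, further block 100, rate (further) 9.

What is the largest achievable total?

2150

Order all 6 blocks by rate: Gen-22/tier1 17 > Gen-21/tier1 12 > Gen-23/tier1 11 > Gen-23/tier2 9 > Gen-21/tier2 8 > Gen-22/tier2 7.
Gen-22 tier1 at 17: fill all 40 — 150 left.
Fill Gen-21 tier1 block (20 at 12) — 130 left.
Fill Gen-23 tier1 block (30 at 11) — 100 left.
Gen-23/tier2 (9): +100 — 0 left.
Total = 17×40 + 12×20 + 11×30 + 9×100 = 2150.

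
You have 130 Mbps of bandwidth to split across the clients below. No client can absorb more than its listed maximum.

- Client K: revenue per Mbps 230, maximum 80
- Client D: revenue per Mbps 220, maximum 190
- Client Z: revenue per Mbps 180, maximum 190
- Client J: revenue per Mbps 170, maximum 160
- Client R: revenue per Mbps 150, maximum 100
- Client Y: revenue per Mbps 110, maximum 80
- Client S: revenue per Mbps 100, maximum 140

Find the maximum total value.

Highest revenue per Mbps first: Client K 230 > Client D 220 > Client Z 180 > Client J 170 > Client R 150 > Client Y 110 > Client S 100.
Give Client K 80 to hit its cap of 80 → 50 left.
Only 50 left; Client D takes them to reach 50.
Total = 230×80 + 220×50 = 29400.

29400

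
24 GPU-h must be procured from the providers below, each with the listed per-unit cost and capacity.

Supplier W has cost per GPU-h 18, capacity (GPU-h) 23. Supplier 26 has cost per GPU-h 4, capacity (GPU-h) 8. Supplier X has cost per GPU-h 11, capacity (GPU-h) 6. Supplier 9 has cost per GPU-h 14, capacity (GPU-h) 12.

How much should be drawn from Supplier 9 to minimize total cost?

Fill from the cheapest provider first.
Take 8 from Supplier 26 at 4 ; need 16 more.
Supplier X at 11: take all 6 GPU-h ; 10 still needed.
Take 10 from Supplier 9 at 14 to finish.
Supplier W: unused.

10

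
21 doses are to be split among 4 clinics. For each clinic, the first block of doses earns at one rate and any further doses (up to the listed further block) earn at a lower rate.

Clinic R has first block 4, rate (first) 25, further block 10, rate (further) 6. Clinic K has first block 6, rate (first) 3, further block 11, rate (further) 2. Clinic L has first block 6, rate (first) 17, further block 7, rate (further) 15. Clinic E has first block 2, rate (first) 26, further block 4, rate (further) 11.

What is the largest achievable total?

381

Treat each block as its own option and order by rate: Clinic E/first 26 > Clinic R/first 25 > Clinic L/first 17 > Clinic L/second 15 > Clinic E/second 11 > Clinic R/second 6 > Clinic K/first 3 > Clinic K/second 2.
Clinic E/first (26): +2 — 19 left.
Fill Clinic R first block (4 at 25) — 15 left.
Clinic L first at 17: fill all 6 — 9 left.
Clinic L/second (15): +7 — 2 left.
2 remain; put them into Clinic E second at 11.
Total = 26×2 + 25×4 + 17×6 + 15×7 + 11×2 = 381.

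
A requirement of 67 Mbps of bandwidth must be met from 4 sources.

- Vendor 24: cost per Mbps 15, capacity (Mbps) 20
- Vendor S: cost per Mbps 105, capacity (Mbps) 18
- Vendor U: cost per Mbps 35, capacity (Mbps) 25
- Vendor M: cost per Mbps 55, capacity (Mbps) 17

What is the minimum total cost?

Use sources in increasing cost order.
Vendor 24 (15): use full 20 — 47 Mbps to go.
Vendor U (35): use full 25 — 22 Mbps to go.
Take 17 from Vendor M at 55 — need 5 more.
Vendor S (105): take the remaining 5 — done.
Cost = 20×15 + 25×35 + 17×55 + 5×105 = 2635.

2635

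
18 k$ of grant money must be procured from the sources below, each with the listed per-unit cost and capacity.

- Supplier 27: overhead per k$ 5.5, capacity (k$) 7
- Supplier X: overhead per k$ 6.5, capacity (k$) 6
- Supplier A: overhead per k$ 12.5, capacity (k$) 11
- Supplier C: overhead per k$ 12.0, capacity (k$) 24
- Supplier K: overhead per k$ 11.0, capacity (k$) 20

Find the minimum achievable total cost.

132.5

Use sources in increasing cost order.
Supplier 27 at 5.5: take all 7 k$ — 11 still needed.
Take 6 from Supplier X at 6.5 — need 5 more.
Take 5 from Supplier K at 11.0 to finish.
Supplier C, Supplier A: unused.
Cost = 7×5.5 + 6×6.5 + 5×11.0 = 132.5.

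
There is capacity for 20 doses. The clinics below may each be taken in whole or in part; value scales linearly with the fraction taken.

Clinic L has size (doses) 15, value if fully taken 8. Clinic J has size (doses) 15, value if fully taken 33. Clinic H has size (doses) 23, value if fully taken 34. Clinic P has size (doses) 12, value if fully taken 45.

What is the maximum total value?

62.6

Sort by value density: Clinic P 45/12≈3.75, Clinic J 33/15≈2.2, Clinic H 34/23≈1.48, Clinic L 8/15≈0.533.
All 12 doses of Clinic P fit (value 45) — 8 remain.
8 doses left: a 8/15 share of Clinic J gives 33×8/15 = 17.6.
Total value = 62.6.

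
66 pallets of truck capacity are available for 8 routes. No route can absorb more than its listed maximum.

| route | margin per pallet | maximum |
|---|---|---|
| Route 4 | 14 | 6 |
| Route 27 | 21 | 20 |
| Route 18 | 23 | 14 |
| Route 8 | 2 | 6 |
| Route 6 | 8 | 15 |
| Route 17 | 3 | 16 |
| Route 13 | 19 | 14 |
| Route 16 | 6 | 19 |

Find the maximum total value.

Rank by margin per pallet: Route 18 23 > Route 27 21 > Route 13 19 > Route 4 14 > Route 6 8 > Route 16 6 > Route 17 3 > Route 8 2.
Route 18: +14 to 14 (cap) ; 52 left.
Give Route 27 20 to hit its cap of 20 ; 32 left.
Route 13: +14 to 14 (cap) ; 18 left.
Route 4 takes 6 to reach its cap of 6 ; 12 left.
Only 12 left; Route 6 takes them to reach 12.
Total = 14×6 + 21×20 + 23×14 + 8×12 + 19×14 = 1188.

1188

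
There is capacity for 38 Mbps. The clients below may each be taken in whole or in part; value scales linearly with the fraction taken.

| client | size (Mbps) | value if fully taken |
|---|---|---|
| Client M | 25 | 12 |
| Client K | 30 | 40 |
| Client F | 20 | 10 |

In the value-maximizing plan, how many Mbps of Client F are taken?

8

Rank by value-to-size ratio: Client K 40/30≈1.33, Client F 10/20≈0.5, Client M 12/25≈0.48.
Client K: take in full, 30 Mbps for value 40 ; 8 left.
Fill the last 8 Mbps with part of Client F: 8/20 of it earns 4.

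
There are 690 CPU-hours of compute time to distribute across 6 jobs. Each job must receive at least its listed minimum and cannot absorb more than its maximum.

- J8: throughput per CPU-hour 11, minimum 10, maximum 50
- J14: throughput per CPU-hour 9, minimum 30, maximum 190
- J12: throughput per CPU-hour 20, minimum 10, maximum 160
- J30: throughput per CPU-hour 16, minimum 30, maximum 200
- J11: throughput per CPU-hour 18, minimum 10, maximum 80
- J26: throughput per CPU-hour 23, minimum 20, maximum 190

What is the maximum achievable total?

12810

Meeting every minimum uses 10+30+10+30+10+20 = 110 CPU-hours, leaving 580.
Rank by throughput per CPU-hour: J26 23 > J12 20 > J11 18 > J30 16 > J8 11 > J14 9.
J26: +170 to 190 (cap) → 410 left.
J12: +150 to 160 (cap) → 260 left.
Give J11 70 more to hit its cap of 80 → 190 left.
Give J30 170 more to hit its cap of 200 → 20 left.
Only 20 left; J8 takes them to reach 30.
Total = 11×30 + 9×30 + 20×160 + 16×200 + 18×80 + 23×190 = 12810.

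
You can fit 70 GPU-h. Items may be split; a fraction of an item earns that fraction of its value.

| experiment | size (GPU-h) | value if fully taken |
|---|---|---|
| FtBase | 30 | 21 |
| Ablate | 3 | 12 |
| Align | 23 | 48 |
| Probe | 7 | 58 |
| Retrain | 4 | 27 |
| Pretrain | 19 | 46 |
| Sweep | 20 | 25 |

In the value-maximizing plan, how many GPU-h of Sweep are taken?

Rank by value-to-size ratio: Probe 58/7≈8.29, Retrain 27/4≈6.75, Ablate 12/3≈4, Pretrain 46/19≈2.42, Align 48/23≈2.09, Sweep 25/20≈1.25, FtBase 21/30≈0.7.
All 7 GPU-h of Probe fit (value 58) ; 63 remain.
All 4 GPU-h of Retrain fit (value 27) ; 59 remain.
All 3 GPU-h of Ablate fit (value 12) ; 56 remain.
Pretrain: take in full, 19 GPU-h for value 46 ; 37 left.
Take all of Align (23 GPU-h, value 48) ; 14 GPU-h left.
Only 14 GPU-h remain; take 14/20 of Sweep for value 25×14/20 = 17.5.

14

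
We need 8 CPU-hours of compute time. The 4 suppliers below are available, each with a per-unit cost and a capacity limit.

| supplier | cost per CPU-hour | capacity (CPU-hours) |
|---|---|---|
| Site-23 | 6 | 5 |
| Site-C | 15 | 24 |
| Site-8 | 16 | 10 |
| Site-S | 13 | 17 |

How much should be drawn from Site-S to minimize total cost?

Cheapest first:
Site-23 (6): use full 5 → 3 CPU-hours to go.
Site-S (13): take the remaining 3 → done.
Site-C, Site-8: unused.

3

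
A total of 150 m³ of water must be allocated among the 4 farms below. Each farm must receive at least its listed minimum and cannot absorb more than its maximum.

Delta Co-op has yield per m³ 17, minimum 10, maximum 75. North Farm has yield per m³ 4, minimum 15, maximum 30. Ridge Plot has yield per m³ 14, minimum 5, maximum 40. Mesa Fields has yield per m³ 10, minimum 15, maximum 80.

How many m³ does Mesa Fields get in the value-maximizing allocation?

20

Meeting every minimum uses 10+15+5+15 = 45 m³, leaving 105.
Order the farms by yield per m³: Delta Co-op 17 > Ridge Plot 14 > Mesa Fields 10 > North Farm 4.
Delta Co-op: +65 to 75 (cap) — 40 left.
Give Ridge Plot 35 more to hit its cap of 40 — 5 left.
Mesa Fields: +5 (room for 65) → 20. Pool exhausted.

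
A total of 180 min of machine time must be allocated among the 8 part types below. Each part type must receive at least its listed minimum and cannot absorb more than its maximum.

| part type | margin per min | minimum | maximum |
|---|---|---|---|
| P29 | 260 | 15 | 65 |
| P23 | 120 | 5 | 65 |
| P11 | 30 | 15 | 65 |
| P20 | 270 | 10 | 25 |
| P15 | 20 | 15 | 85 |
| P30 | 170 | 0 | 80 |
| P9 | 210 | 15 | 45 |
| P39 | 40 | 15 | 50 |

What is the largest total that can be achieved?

34000

Meeting every minimum uses 15+5+15+10+15+0+15+15 = 90 min, leaving 90.
Highest margin per min first: P20 270 > P29 260 > P9 210 > P30 170 > P23 120 > P39 40 > P11 30 > P15 20.
P20 takes 15 more to reach its cap of 25 ; 75 left.
Give P29 50 more to hit its cap of 65 ; 25 left.
P9: +25 (room for 30) → 40. Pool exhausted.
Total = 260×65 + 120×5 + 30×15 + 270×25 + 20×15 + 210×40 + 40×15 = 34000.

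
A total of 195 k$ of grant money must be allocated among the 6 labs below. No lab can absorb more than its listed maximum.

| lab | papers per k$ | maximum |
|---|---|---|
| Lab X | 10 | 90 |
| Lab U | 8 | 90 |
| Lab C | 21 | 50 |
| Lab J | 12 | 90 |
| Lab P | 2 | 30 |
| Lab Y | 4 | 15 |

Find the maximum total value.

Rank by papers per k$: Lab C 21 > Lab J 12 > Lab X 10 > Lab U 8 > Lab Y 4 > Lab P 2.
Give Lab C 50 to hit its cap of 50 → 145 left.
Lab J: +90 to 90 (cap) → 55 left.
Only 55 left; Lab X takes them to reach 55.
Total = 10×55 + 21×50 + 12×90 = 2680.

2680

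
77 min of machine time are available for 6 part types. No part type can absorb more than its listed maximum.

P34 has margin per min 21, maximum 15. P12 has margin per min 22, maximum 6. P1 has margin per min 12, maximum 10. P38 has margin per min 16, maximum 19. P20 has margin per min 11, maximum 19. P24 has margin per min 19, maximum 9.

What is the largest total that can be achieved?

1240

Highest margin per min first: P12 22 > P34 21 > P24 19 > P38 16 > P1 12 > P20 11.
P12: +6 to 6 (cap) — 71 left.
P34 takes 15 to reach its cap of 15 — 56 left.
Give P24 9 to hit its cap of 9 — 47 left.
P38 takes 19 to reach its cap of 19 — 28 left.
Give P1 10 to hit its cap of 10 — 18 left.
P20: +18 (room for 19) → 18. Pool exhausted.
Total = 21×15 + 22×6 + 12×10 + 16×19 + 11×18 + 19×9 = 1240.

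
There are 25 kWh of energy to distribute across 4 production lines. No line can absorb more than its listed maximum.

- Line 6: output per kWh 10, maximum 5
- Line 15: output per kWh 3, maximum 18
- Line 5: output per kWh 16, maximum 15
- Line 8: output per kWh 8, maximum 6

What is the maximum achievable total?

330

Order the production lines by output per kWh: Line 5 16 > Line 6 10 > Line 8 8 > Line 15 3.
Give Line 5 15 to hit its cap of 15 → 10 left.
Give Line 6 5 to hit its cap of 5 → 5 left.
Line 8 has room for 6 but only 5 remain, so it gets 5.
Total = 10×5 + 16×15 + 8×5 = 330.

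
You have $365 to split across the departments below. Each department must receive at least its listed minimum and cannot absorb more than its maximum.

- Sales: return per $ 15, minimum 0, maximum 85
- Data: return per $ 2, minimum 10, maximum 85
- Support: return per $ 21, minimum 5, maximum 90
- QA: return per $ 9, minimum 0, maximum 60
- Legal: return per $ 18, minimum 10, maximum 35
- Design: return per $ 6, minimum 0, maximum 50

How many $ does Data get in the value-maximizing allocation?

Meeting every minimum uses 0+10+5+0+10+0 = 25 $, leaving 340.
Highest return per $ first: Support 21 > Legal 18 > Sales 15 > QA 9 > Design 6 > Data 2.
Give Support 85 more to hit its cap of 90 ; 255 left.
Legal takes 25 more to reach its cap of 35 ; 230 left.
Give Sales 85 more to hit its cap of 85 ; 145 left.
Give QA 60 more to hit its cap of 60 ; 85 left.
Give Design 50 more to hit its cap of 50 ; 35 left.
Data has room for 75 more but only 35 remain, so it gets 45.

45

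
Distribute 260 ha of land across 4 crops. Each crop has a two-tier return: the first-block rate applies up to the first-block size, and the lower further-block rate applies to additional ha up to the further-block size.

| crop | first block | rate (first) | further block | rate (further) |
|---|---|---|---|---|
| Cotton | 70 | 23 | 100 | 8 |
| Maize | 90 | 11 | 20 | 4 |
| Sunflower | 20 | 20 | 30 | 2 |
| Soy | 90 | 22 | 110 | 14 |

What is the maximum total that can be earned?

5110

Order all 8 blocks by rate: Cotton/tier1 23 > Soy/tier1 22 > Sunflower/tier1 20 > Soy/tier2 14 > Maize/tier1 11 > Cotton/tier2 8 > Maize/tier2 4 > Sunflower/tier2 2.
Cotton tier1 at 23: fill all 70 → 190 left.
Soy tier1 at 22: fill all 90 → 100 left.
Sunflower/tier1 (20): +20 → 80 left.
80 remain; put them into Soy tier2 at 14.
Total = 23×70 + 22×90 + 20×20 + 14×80 = 5110.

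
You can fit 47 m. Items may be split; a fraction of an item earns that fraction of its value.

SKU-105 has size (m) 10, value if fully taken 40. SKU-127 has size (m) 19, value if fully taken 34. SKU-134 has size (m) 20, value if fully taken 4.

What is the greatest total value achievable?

Rank by value-to-size ratio: SKU-105 40/10≈4, SKU-127 34/19≈1.79, SKU-134 4/20≈0.2.
All 10 m of SKU-105 fit (value 40) → 37 remain.
SKU-127: take in full, 19 m for value 34 → 18 left.
Fill the last 18 m with part of SKU-134: 18/20 of it earns 3.6.
Total value = 77.6.

77.6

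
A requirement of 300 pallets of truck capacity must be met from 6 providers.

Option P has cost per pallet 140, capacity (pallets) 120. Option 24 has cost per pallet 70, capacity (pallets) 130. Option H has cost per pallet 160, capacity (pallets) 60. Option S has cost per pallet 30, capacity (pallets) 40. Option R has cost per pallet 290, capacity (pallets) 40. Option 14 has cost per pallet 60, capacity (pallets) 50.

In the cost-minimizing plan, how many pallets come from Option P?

80

Use providers in increasing cost order.
Take 40 from Option S at 30 ; need 260 more.
Option 14 at 60: take all 50 pallets ; 210 still needed.
Option 24 (70): use full 130 ; 80 pallets to go.
Option P (140): take the remaining 80 ; done.
Option H, Option R: unused.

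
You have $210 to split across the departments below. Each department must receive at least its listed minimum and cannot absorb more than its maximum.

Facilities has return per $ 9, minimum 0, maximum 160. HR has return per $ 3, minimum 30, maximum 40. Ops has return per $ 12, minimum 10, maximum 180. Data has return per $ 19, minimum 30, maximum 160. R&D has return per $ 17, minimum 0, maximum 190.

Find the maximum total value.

Meeting every minimum uses 0+30+10+30+0 = 70 $, leaving 140.
Rank by return per $: Data 19 > R&D 17 > Ops 12 > Facilities 9 > HR 3.
Data takes 130 more to reach its cap of 160 — 10 left.
R&D has room for 190 more but only 10 remain, so it gets 10.
Total = 3×30 + 12×10 + 19×160 + 17×10 = 3420.

3420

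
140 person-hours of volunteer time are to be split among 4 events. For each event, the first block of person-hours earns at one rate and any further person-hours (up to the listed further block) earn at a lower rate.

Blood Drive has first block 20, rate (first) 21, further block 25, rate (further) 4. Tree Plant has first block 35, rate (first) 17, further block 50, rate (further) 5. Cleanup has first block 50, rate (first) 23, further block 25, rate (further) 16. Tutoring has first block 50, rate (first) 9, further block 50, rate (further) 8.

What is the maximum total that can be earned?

Order all 8 blocks by rate: Cleanup/T1 23 > Blood Drive/T1 21 > Tree Plant/T1 17 > Cleanup/T2 16 > Tutoring/T1 9 > Tutoring/T2 8 > Tree Plant/T2 5 > Blood Drive/T2 4.
Cleanup T1 at 23: fill all 50 → 90 left.
Blood Drive T1 at 21: fill all 20 → 70 left.
Tree Plant/T1 (17): +35 → 35 left.
Cleanup T2 at 16: fill all 25 → 10 left.
Tutoring/T1: +10 of 50 at 9; pool empty.
Total = 23×50 + 21×20 + 17×35 + 16×25 + 9×10 = 2655.

2655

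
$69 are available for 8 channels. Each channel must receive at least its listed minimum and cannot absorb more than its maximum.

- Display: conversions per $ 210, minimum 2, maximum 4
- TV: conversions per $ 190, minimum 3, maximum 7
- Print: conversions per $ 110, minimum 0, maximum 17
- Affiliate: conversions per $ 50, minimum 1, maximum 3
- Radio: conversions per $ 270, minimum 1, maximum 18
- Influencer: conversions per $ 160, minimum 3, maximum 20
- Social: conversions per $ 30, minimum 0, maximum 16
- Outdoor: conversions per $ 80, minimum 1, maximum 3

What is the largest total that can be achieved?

12310

Meeting every minimum uses 2+3+0+1+1+3+0+1 = 11 $, leaving 58.
Rank by conversions per $: Radio 270 > Display 210 > TV 190 > Influencer 160 > Print 110 > Outdoor 80 > Affiliate 50 > Social 30.
Radio: +17 to 18 (cap) — 41 left.
Display takes 2 more to reach its cap of 4 — 39 left.
TV: +4 to 7 (cap) — 35 left.
Influencer takes 17 more to reach its cap of 20 — 18 left.
Give Print 17 more to hit its cap of 17 — 1 left.
Outdoor: +1 (room for 2) → 2. Pool exhausted.
Total = 210×4 + 190×7 + 110×17 + 50×1 + 270×18 + 160×20 + 80×2 = 12310.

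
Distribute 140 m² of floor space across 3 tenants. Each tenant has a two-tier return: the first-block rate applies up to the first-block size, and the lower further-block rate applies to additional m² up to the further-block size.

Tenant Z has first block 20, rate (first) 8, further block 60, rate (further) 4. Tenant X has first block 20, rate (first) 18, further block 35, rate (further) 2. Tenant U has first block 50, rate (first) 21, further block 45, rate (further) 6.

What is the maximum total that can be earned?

1860

Order all 6 blocks by rate: Tenant U/first 21 > Tenant X/first 18 > Tenant Z/first 8 > Tenant U/second 6 > Tenant Z/second 4 > Tenant X/second 2.
Fill Tenant U first block (50 at 21) ; 90 left.
Fill Tenant X first block (20 at 18) ; 70 left.
Tenant Z/first (8): +20 ; 50 left.
Tenant U second at 6: fill all 45 ; 5 left.
Tenant Z/second: +5 of 60 at 4; pool empty.
Total = 21×50 + 18×20 + 8×20 + 6×45 + 4×5 = 1860.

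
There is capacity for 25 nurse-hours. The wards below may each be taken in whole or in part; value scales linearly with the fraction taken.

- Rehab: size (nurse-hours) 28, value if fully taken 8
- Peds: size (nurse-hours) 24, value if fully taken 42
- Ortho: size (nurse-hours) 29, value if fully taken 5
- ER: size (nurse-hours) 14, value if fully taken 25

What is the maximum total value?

44.25

Rank by value-to-size ratio: ER 25/14≈1.79, Peds 42/24≈1.75, Rehab 8/28≈0.286, Ortho 5/29≈0.172.
All 14 nurse-hours of ER fit (value 25) → 11 remain.
11 nurse-hours left: a 11/24 share of Peds gives 42×11/24 = 19.25.
Total value = 44.25.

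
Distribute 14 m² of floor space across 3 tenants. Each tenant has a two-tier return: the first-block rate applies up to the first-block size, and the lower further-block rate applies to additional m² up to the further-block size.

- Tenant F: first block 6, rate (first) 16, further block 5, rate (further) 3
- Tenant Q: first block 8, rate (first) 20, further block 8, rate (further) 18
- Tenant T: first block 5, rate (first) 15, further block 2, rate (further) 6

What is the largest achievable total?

268

Order all 6 blocks by rate: Tenant Q/tier1 20 > Tenant Q/tier2 18 > Tenant F/tier1 16 > Tenant T/tier1 15 > Tenant T/tier2 6 > Tenant F/tier2 3.
Fill Tenant Q tier1 block (8 at 20) ; 6 left.
Tenant Q/tier2: +6 of 8 at 18; pool empty.
Total = 20×8 + 18×6 = 268.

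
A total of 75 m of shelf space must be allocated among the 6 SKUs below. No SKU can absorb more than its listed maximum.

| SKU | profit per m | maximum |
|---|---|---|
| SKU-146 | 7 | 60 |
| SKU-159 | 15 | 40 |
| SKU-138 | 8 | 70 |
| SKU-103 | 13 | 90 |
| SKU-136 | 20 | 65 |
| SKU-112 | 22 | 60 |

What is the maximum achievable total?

Rank by profit per m: SKU-112 22 > SKU-136 20 > SKU-159 15 > SKU-103 13 > SKU-138 8 > SKU-146 7.
SKU-112 takes 60 to reach its cap of 60 ; 15 left.
SKU-136 has room for 65 but only 15 remain, so it gets 15.
Total = 20×15 + 22×60 = 1620.

1620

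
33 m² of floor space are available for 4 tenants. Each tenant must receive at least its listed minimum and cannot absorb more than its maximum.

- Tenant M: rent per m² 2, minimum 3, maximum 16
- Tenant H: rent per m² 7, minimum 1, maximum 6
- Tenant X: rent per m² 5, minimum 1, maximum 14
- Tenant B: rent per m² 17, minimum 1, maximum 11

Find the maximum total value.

300

Meeting every minimum uses 3+1+1+1 = 6 m², leaving 27.
Highest rent per m² first: Tenant B 17 > Tenant H 7 > Tenant X 5 > Tenant M 2.
Tenant B takes 10 more to reach its cap of 11 — 17 left.
Give Tenant H 5 more to hit its cap of 6 — 12 left.
Only 12 left; Tenant X takes them to reach 13.
Total = 2×3 + 7×6 + 5×13 + 17×11 = 300.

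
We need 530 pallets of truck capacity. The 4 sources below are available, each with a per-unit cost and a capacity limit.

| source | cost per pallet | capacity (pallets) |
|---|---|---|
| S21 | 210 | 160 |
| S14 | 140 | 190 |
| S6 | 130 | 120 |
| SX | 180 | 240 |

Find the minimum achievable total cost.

81800

Fill from the cheapest source first.
Take 120 from S6 at 130 — need 410 more.
Take 190 from S14 at 140 — need 220 more.
SX (180): take the remaining 220 — done.
S21: unused.
Cost = 120×130 + 190×140 + 220×180 = 81800.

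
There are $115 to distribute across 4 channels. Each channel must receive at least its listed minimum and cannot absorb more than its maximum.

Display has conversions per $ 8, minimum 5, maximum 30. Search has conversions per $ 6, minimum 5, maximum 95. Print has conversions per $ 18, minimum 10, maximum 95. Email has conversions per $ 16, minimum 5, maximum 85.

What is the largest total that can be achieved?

Meeting every minimum uses 5+5+10+5 = 25 $, leaving 90.
Highest conversions per $ first: Print 18 > Email 16 > Display 8 > Search 6.
Print: +85 to 95 (cap) — 5 left.
Email: +5 (room for 80) → 10. Pool exhausted.
Total = 8×5 + 6×5 + 18×95 + 16×10 = 1940.

1940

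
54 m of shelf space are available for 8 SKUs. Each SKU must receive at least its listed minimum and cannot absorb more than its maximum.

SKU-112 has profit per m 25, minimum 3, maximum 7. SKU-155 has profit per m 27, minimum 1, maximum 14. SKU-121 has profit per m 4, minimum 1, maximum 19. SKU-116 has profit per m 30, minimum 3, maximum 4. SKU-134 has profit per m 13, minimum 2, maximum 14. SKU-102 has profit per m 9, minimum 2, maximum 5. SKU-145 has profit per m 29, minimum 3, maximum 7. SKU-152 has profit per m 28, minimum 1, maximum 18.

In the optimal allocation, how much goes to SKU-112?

6

Meeting every minimum uses 3+1+1+3+2+2+3+1 = 16 m, leaving 38.
Rank by profit per m: SKU-116 30 > SKU-145 29 > SKU-152 28 > SKU-155 27 > SKU-112 25 > SKU-134 13 > SKU-102 9 > SKU-121 4.
SKU-116 takes 1 more to reach its cap of 4 ; 37 left.
SKU-145: +4 to 7 (cap) ; 33 left.
SKU-152 takes 17 more to reach its cap of 18 ; 16 left.
SKU-155 takes 13 more to reach its cap of 14 ; 3 left.
Only 3 left; SKU-112 takes them to reach 6.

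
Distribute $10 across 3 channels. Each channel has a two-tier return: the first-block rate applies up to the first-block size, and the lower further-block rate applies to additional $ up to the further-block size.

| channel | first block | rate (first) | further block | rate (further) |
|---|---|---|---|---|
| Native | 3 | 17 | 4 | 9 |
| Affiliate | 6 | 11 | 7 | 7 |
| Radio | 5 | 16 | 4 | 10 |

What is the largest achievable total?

Order all 6 blocks by rate: Native/tier1 17 > Radio/tier1 16 > Affiliate/tier1 11 > Radio/tier2 10 > Native/tier2 9 > Affiliate/tier2 7.
Native/tier1 (17): +3 ; 7 left.
Radio/tier1 (16): +5 ; 2 left.
Affiliate tier1 at 11: only 2 left, fill 2.
Total = 17×3 + 16×5 + 11×2 = 153.

153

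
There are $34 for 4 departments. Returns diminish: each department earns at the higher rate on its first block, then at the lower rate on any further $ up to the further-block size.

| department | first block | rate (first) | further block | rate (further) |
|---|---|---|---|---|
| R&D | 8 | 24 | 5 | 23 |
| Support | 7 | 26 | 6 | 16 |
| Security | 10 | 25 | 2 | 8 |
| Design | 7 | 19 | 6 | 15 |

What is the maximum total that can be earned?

815

Order all 8 blocks by rate: Support/T1 26 > Security/T1 25 > R&D/T1 24 > R&D/T2 23 > Design/T1 19 > Support/T2 16 > Design/T2 15 > Security/T2 8.
Support/T1 (26): +7 — 27 left.
Fill Security T1 block (10 at 25) — 17 left.
Fill R&D T1 block (8 at 24) — 9 left.
R&D T2 at 23: fill all 5 — 4 left.
Design T1 at 19: only 4 left, fill 4.
Total = 26×7 + 25×10 + 24×8 + 23×5 + 19×4 = 815.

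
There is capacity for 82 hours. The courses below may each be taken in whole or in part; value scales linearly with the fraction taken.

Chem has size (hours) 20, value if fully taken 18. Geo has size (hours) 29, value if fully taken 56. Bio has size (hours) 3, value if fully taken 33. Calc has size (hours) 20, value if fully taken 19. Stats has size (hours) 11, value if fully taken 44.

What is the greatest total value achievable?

Best value per unit of size first: Bio 33/3≈11, Stats 44/11≈4, Geo 56/29≈1.93, Calc 19/20≈0.95, Chem 18/20≈0.9.
Bio: take in full, 3 hours for value 33 ; 79 left.
Stats: take in full, 11 hours for value 44 ; 68 left.
All 29 hours of Geo fit (value 56) ; 39 remain.
Calc: take in full, 20 hours for value 19 ; 19 left.
Only 19 hours remain; take 19/20 of Chem for value 18×19/20 = 17.1.
Total value = 169.1.

169.1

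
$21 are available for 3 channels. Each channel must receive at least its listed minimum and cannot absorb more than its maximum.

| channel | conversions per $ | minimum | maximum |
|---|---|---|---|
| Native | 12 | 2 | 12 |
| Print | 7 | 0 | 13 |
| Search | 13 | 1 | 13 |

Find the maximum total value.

265

Meeting every minimum uses 2+0+1 = 3 $, leaving 18.
Rank by conversions per $: Search 13 > Native 12 > Print 7.
Search: +12 to 13 (cap) — 6 left.
Native has room for 10 more but only 6 remain, so it gets 8.
Total = 12×8 + 13×13 = 265.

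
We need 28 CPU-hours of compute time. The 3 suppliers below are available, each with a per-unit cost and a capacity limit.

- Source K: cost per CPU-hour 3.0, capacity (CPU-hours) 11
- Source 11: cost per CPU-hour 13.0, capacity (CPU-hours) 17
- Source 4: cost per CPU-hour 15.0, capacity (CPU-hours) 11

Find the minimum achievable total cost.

Cheapest first:
Take 11 from Source K at 3.0 ; need 17 more.
Source 11 (13.0): use full 17 ; 0 CPU-hours to go.
Source 4: unused.
Cost = 11×3.0 + 17×13.0 = 254.

254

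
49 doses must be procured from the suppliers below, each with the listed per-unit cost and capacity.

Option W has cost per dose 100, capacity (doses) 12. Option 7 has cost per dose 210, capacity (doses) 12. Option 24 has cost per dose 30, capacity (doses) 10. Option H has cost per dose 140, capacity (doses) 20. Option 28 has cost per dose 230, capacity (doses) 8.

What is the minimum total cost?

Use suppliers in increasing cost order.
Option 24 (30): use full 10 → 39 doses to go.
Take 12 from Option W at 100 → need 27 more.
Take 20 from Option H at 140 → need 7 more.
Option 7 at 210: take 7 of its 12 → requirement met.
Option 28: unused.
Cost = 10×30 + 12×100 + 20×140 + 7×210 = 5770.

5770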